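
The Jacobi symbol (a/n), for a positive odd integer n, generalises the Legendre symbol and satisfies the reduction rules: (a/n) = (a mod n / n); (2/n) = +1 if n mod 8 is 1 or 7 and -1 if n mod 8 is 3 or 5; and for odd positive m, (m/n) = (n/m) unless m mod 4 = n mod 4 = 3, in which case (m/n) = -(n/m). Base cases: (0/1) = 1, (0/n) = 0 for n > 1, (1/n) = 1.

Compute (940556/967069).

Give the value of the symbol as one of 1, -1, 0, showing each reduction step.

factor out 2^2: 940556 = 2^2·235139; with 967069 mod 8 = 5, (2/967069) = -1; sign now +1; continue with (235139/967069)
flip (235139/967069) -> (967069/235139): both odd, 235139 mod 4 = 3, 967069 mod 4 = 1, so the flip contributes +1; sign now +1
(967069/235139): 967069 mod 235139 = 26513, so (967069/235139) = (26513/235139)
flip (26513/235139) -> (235139/26513): both odd, 26513 mod 4 = 1, 235139 mod 4 = 3, so the flip contributes +1; sign now +1
(235139/26513): 235139 mod 26513 = 23035, so (235139/26513) = (23035/26513)
flip (23035/26513) -> (26513/23035): both odd, 23035 mod 4 = 3, 26513 mod 4 = 1, so the flip contributes +1; sign now +1
(26513/23035): 26513 mod 23035 = 3478, so (26513/23035) = (3478/23035)
factor out 2^1: 3478 = 2^1·1739; with 23035 mod 8 = 3, (2/23035) = -1; sign now -1; continue with (1739/23035)
flip (1739/23035) -> (23035/1739): both odd, 1739 mod 4 = 3, 23035 mod 4 = 3, so the flip contributes -1; sign now +1
(23035/1739): 23035 mod 1739 = 428, so (23035/1739) = (428/1739)
factor out 2^2: 428 = 2^2·107; with 1739 mod 8 = 3, (2/1739) = -1; sign now +1; continue with (107/1739)
flip (107/1739) -> (1739/107): both odd, 107 mod 4 = 3, 1739 mod 4 = 3, so the flip contributes -1; sign now -1
(1739/107): 1739 mod 107 = 27, so (1739/107) = (27/107)
flip (27/107) -> (107/27): both odd, 27 mod 4 = 3, 107 mod 4 = 3, so the flip contributes -1; sign now +1
(107/27): 107 mod 27 = 26, so (107/27) = (26/27)
factor out 2^1: 26 = 2^1·13; with 27 mod 8 = 3, (2/27) = -1; sign now -1; continue with (13/27)
flip (13/27) -> (27/13): both odd, 13 mod 4 = 1, 27 mod 4 = 3, so the flip contributes +1; sign now -1
(27/13): 27 mod 13 = 1, so (27/13) = (1/13)
reached (1/13) = 1, so the symbol is -1

-1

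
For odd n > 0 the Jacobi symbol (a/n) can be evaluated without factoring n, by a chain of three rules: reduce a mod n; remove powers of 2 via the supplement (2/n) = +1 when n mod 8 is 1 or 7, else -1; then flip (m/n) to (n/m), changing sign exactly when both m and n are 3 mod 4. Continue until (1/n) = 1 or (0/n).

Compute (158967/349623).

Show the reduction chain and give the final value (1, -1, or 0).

flip (158967/349623) -> (349623/158967): both odd, 158967 mod 4 = 3, 349623 mod 4 = 3, so the flip contributes -1; sign now -1
(349623/158967): 349623 mod 158967 = 31689, so (349623/158967) = (31689/158967)
flip (31689/158967) -> (158967/31689): both odd, 31689 mod 4 = 1, 158967 mod 4 = 3, so the flip contributes +1; sign now -1
(158967/31689): 158967 mod 31689 = 522, so (158967/31689) = (522/31689)
factor out 2^1: 522 = 2^1·261; with 31689 mod 8 = 1, (2/31689) = +1; sign now -1; continue with (261/31689)
flip (261/31689) -> (31689/261): both odd, 261 mod 4 = 1, 31689 mod 4 = 1, so the flip contributes +1; sign now -1
(31689/261): 31689 mod 261 = 108, so (31689/261) = (108/261)
factor out 2^2: 108 = 2^2·27; with 261 mod 8 = 5, (2/261) = -1; sign now -1; continue with (27/261)
flip (27/261) -> (261/27): both odd, 27 mod 4 = 3, 261 mod 4 = 1, so the flip contributes +1; sign now -1
(261/27): 261 mod 27 = 18, so (261/27) = (18/27)
factor out 2^1: 18 = 2^1·9; with 27 mod 8 = 3, (2/27) = -1; sign now +1; continue with (9/27)
flip (9/27) -> (27/9): both odd, 9 mod 4 = 1, 27 mod 4 = 3, so the flip contributes +1; sign now +1
(27/9): 27 mod 9 = 0, so (27/9) = (0/9)
reached (0/9); gcd(a, n) > 1, so (0/9) = 0 and the symbol is 0

0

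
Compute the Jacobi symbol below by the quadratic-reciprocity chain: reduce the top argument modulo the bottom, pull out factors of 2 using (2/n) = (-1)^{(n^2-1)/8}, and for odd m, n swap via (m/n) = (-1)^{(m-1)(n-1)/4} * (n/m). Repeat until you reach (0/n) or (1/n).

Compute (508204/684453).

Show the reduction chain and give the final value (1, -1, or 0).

1

factor out 2^2: 508204 = 2^2·127051; with 684453 mod 8 = 5, (2/684453) = -1; sign now +1; continue with (127051/684453)
flip (127051/684453) -> (684453/127051): both odd, 127051 mod 4 = 3, 684453 mod 4 = 1, so the flip contributes +1; sign now +1
(684453/127051): 684453 mod 127051 = 49198, so (684453/127051) = (49198/127051)
factor out 2^1: 49198 = 2^1·24599; with 127051 mod 8 = 3, (2/127051) = -1; sign now -1; continue with (24599/127051)
flip (24599/127051) -> (127051/24599): both odd, 24599 mod 4 = 3, 127051 mod 4 = 3, so the flip contributes -1; sign now +1
(127051/24599): 127051 mod 24599 = 4056, so (127051/24599) = (4056/24599)
factor out 2^3: 4056 = 2^3·507; with 24599 mod 8 = 7, (2/24599) = +1; sign now +1; continue with (507/24599)
flip (507/24599) -> (24599/507): both odd, 507 mod 4 = 3, 24599 mod 4 = 3, so the flip contributes -1; sign now -1
(24599/507): 24599 mod 507 = 263, so (24599/507) = (263/507)
flip (263/507) -> (507/263): both odd, 263 mod 4 = 3, 507 mod 4 = 3, so the flip contributes -1; sign now +1
(507/263): 507 mod 263 = 244, so (507/263) = (244/263)
factor out 2^2: 244 = 2^2·61; with 263 mod 8 = 7, (2/263) = +1; sign now +1; continue with (61/263)
flip (61/263) -> (263/61): both odd, 61 mod 4 = 1, 263 mod 4 = 3, so the flip contributes +1; sign now +1
(263/61): 263 mod 61 = 19, so (263/61) = (19/61)
flip (19/61) -> (61/19): both odd, 19 mod 4 = 3, 61 mod 4 = 1, so the flip contributes +1; sign now +1
(61/19): 61 mod 19 = 4, so (61/19) = (4/19)
factor out 2^2: 4 = 2^2·1; with 19 mod 8 = 3, (2/19) = -1; sign now +1; continue with (1/19)
reached (1/19) = 1, so the symbol is +1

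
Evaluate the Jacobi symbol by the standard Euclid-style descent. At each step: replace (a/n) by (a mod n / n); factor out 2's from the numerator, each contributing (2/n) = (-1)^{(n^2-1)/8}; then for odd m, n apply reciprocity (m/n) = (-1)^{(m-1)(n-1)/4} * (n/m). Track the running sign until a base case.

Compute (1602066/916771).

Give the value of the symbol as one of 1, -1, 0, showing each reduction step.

1

(1602066/916771) = (685295/916771)   [reduce mod 916771]
reciprocity: (685295/916771) = -1·(916771/685295) since 685295 mod 4 = 3, 916771 mod 4 = 3; sign now -1
(916771/685295) = (231476/685295)   [reduce mod 685295]
231476 = 2^2·57869; (2/685295) = +1 since 685295 mod 8 = 7, so (231476/685295) = (+1)^2·(57869/685295); sign now -1
reciprocity: (57869/685295) = +1·(685295/57869) since 57869 mod 4 = 1, 685295 mod 4 = 3; sign now -1
(685295/57869) = (48736/57869)   [reduce mod 57869]
48736 = 2^5·1523; (2/57869) = -1 since 57869 mod 8 = 5, so (48736/57869) = (-1)^5·(1523/57869); sign now +1
reciprocity: (1523/57869) = +1·(57869/1523) since 1523 mod 4 = 3, 57869 mod 4 = 1; sign now +1
(57869/1523) = (1518/1523)   [reduce mod 1523]
1518 = 2^1·759; (2/1523) = -1 since 1523 mod 8 = 3, so (1518/1523) = (-1)^1·(759/1523); sign now -1
reciprocity: (759/1523) = -1·(1523/759) since 759 mod 4 = 3, 1523 mod 4 = 3; sign now +1
(1523/759) = (5/759)   [reduce mod 759]
reciprocity: (5/759) = +1·(759/5) since 5 mod 4 = 1, 759 mod 4 = 3; sign now +1
(759/5) = (4/5)   [reduce mod 5]
4 = 2^2·1; (2/5) = -1 since 5 mod 8 = 5, so (4/5) = (-1)^2·(1/5); sign now +1
(1/5) = 1; final value = sign = +1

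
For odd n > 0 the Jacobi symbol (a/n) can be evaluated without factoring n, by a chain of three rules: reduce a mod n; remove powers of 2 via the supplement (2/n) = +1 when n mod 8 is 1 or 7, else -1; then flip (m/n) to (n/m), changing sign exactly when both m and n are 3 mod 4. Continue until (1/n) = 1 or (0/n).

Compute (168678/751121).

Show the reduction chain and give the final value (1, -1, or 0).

1

168678 = 2^1·84339; (2/751121) = +1 since 751121 mod 8 = 1, so (168678/751121) = (+1)^1·(84339/751121); sign now +1
reciprocity: (84339/751121) = +1·(751121/84339) since 84339 mod 4 = 3, 751121 mod 4 = 1; sign now +1
(751121/84339) = (76409/84339)   [reduce mod 84339]
reciprocity: (76409/84339) = +1·(84339/76409) since 76409 mod 4 = 1, 84339 mod 4 = 3; sign now +1
(84339/76409) = (7930/76409)   [reduce mod 76409]
7930 = 2^1·3965; (2/76409) = +1 since 76409 mod 8 = 1, so (7930/76409) = (+1)^1·(3965/76409); sign now +1
reciprocity: (3965/76409) = +1·(76409/3965) since 3965 mod 4 = 1, 76409 mod 4 = 1; sign now +1
(76409/3965) = (1074/3965)   [reduce mod 3965]
1074 = 2^1·537; (2/3965) = -1 since 3965 mod 8 = 5, so (1074/3965) = (-1)^1·(537/3965); sign now -1
reciprocity: (537/3965) = +1·(3965/537) since 537 mod 4 = 1, 3965 mod 4 = 1; sign now -1
(3965/537) = (206/537)   [reduce mod 537]
206 = 2^1·103; (2/537) = +1 since 537 mod 8 = 1, so (206/537) = (+1)^1·(103/537); sign now -1
reciprocity: (103/537) = +1·(537/103) since 103 mod 4 = 3, 537 mod 4 = 1; sign now -1
(537/103) = (22/103)   [reduce mod 103]
22 = 2^1·11; (2/103) = +1 since 103 mod 8 = 7, so (22/103) = (+1)^1·(11/103); sign now -1
reciprocity: (11/103) = -1·(103/11) since 11 mod 4 = 3, 103 mod 4 = 3; sign now +1
(103/11) = (4/11)   [reduce mod 11]
4 = 2^2·1; (2/11) = -1 since 11 mod 8 = 3, so (4/11) = (-1)^2·(1/11); sign now +1
(1/11) = 1; final value = sign = +1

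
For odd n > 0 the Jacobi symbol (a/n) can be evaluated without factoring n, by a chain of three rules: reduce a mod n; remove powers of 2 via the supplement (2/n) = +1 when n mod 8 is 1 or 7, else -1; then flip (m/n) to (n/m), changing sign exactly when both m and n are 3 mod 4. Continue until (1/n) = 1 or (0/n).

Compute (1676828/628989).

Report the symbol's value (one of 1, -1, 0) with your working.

(1676828/628989) = (418850/628989)   [reduce mod 628989]
418850 = 2^1·209425; (2/628989) = -1 since 628989 mod 8 = 5, so (418850/628989) = (-1)^1·(209425/628989); sign now -1
reciprocity: (209425/628989) = +1·(628989/209425) since 209425 mod 4 = 1, 628989 mod 4 = 1; sign now -1
(628989/209425) = (714/209425)   [reduce mod 209425]
714 = 2^1·357; (2/209425) = +1 since 209425 mod 8 = 1, so (714/209425) = (+1)^1·(357/209425); sign now -1
reciprocity: (357/209425) = +1·(209425/357) since 357 mod 4 = 1, 209425 mod 4 = 1; sign now -1
(209425/357) = (223/357)   [reduce mod 357]
reciprocity: (223/357) = +1·(357/223) since 223 mod 4 = 3, 357 mod 4 = 1; sign now -1
(357/223) = (134/223)   [reduce mod 223]
134 = 2^1·67; (2/223) = +1 since 223 mod 8 = 7, so (134/223) = (+1)^1·(67/223); sign now -1
reciprocity: (67/223) = -1·(223/67) since 67 mod 4 = 3, 223 mod 4 = 3; sign now +1
(223/67) = (22/67)   [reduce mod 67]
22 = 2^1·11; (2/67) = -1 since 67 mod 8 = 3, so (22/67) = (-1)^1·(11/67); sign now -1
reciprocity: (11/67) = -1·(67/11) since 11 mod 4 = 3, 67 mod 4 = 3; sign now +1
(67/11) = (1/11)   [reduce mod 11]
(1/11) = 1; final value = sign = +1

1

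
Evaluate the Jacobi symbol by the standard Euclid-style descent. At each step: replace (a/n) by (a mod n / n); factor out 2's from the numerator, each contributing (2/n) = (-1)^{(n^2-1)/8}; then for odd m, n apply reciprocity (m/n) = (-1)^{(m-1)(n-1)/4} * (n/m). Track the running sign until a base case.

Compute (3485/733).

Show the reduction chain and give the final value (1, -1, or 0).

-1

(3485/733): 3485 mod 733 = 553, so (3485/733) = (553/733)
flip (553/733) -> (733/553): both odd, 553 mod 4 = 1, 733 mod 4 = 1, so the flip contributes +1; sign now +1
(733/553): 733 mod 553 = 180, so (733/553) = (180/553)
factor out 2^2: 180 = 2^2·45; with 553 mod 8 = 1, (2/553) = +1; sign now +1; continue with (45/553)
flip (45/553) -> (553/45): both odd, 45 mod 4 = 1, 553 mod 4 = 1, so the flip contributes +1; sign now +1
(553/45): 553 mod 45 = 13, so (553/45) = (13/45)
flip (13/45) -> (45/13): both odd, 13 mod 4 = 1, 45 mod 4 = 1, so the flip contributes +1; sign now +1
(45/13): 45 mod 13 = 6, so (45/13) = (6/13)
factor out 2^1: 6 = 2^1·3; with 13 mod 8 = 5, (2/13) = -1; sign now -1; continue with (3/13)
flip (3/13) -> (13/3): both odd, 3 mod 4 = 3, 13 mod 4 = 1, so the flip contributes +1; sign now -1
(13/3): 13 mod 3 = 1, so (13/3) = (1/3)
reached (1/3) = 1, so the symbol is -1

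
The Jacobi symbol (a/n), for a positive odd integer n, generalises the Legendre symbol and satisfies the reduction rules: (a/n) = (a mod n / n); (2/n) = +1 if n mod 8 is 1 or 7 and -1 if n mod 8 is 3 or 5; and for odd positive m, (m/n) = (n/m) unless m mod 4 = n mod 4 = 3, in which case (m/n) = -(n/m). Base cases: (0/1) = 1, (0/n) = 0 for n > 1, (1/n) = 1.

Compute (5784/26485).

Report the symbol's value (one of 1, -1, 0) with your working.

factor out 2^3: 5784 = 2^3·723; with 26485 mod 8 = 5, (2/26485) = -1; sign now -1; continue with (723/26485)
flip (723/26485) -> (26485/723): both odd, 723 mod 4 = 3, 26485 mod 4 = 1, so the flip contributes +1; sign now -1
(26485/723): 26485 mod 723 = 457, so (26485/723) = (457/723)
flip (457/723) -> (723/457): both odd, 457 mod 4 = 1, 723 mod 4 = 3, so the flip contributes +1; sign now -1
(723/457): 723 mod 457 = 266, so (723/457) = (266/457)
factor out 2^1: 266 = 2^1·133; with 457 mod 8 = 1, (2/457) = +1; sign now -1; continue with (133/457)
flip (133/457) -> (457/133): both odd, 133 mod 4 = 1, 457 mod 4 = 1, so the flip contributes +1; sign now -1
(457/133): 457 mod 133 = 58, so (457/133) = (58/133)
factor out 2^1: 58 = 2^1·29; with 133 mod 8 = 5, (2/133) = -1; sign now +1; continue with (29/133)
flip (29/133) -> (133/29): both odd, 29 mod 4 = 1, 133 mod 4 = 1, so the flip contributes +1; sign now +1
(133/29): 133 mod 29 = 17, so (133/29) = (17/29)
flip (17/29) -> (29/17): both odd, 17 mod 4 = 1, 29 mod 4 = 1, so the flip contributes +1; sign now +1
(29/17): 29 mod 17 = 12, so (29/17) = (12/17)
factor out 2^2: 12 = 2^2·3; with 17 mod 8 = 1, (2/17) = +1; sign now +1; continue with (3/17)
flip (3/17) -> (17/3): both odd, 3 mod 4 = 3, 17 mod 4 = 1, so the flip contributes +1; sign now +1
(17/3): 17 mod 3 = 2, so (17/3) = (2/3)
factor out 2^1: 2 = 2^1·1; with 3 mod 8 = 3, (2/3) = -1; sign now -1; continue with (1/3)
reached (1/3) = 1, so the symbol is -1

-1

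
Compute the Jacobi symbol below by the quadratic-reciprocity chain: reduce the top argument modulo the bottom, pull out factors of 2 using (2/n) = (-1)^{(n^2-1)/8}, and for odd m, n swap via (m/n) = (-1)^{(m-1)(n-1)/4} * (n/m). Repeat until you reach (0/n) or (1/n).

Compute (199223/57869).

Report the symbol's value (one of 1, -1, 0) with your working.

1

(199223/57869): 199223 mod 57869 = 25616, so (199223/57869) = (25616/57869)
factor out 2^4: 25616 = 2^4·1601; with 57869 mod 8 = 5, (2/57869) = -1; sign now +1; continue with (1601/57869)
flip (1601/57869) -> (57869/1601): both odd, 1601 mod 4 = 1, 57869 mod 4 = 1, so the flip contributes +1; sign now +1
(57869/1601): 57869 mod 1601 = 233, so (57869/1601) = (233/1601)
flip (233/1601) -> (1601/233): both odd, 233 mod 4 = 1, 1601 mod 4 = 1, so the flip contributes +1; sign now +1
(1601/233): 1601 mod 233 = 203, so (1601/233) = (203/233)
flip (203/233) -> (233/203): both odd, 203 mod 4 = 3, 233 mod 4 = 1, so the flip contributes +1; sign now +1
(233/203): 233 mod 203 = 30, so (233/203) = (30/203)
factor out 2^1: 30 = 2^1·15; with 203 mod 8 = 3, (2/203) = -1; sign now -1; continue with (15/203)
flip (15/203) -> (203/15): both odd, 15 mod 4 = 3, 203 mod 4 = 3, so the flip contributes -1; sign now +1
(203/15): 203 mod 15 = 8, so (203/15) = (8/15)
factor out 2^3: 8 = 2^3·1; with 15 mod 8 = 7, (2/15) = +1; sign now +1; continue with (1/15)
reached (1/15) = 1, so the symbol is +1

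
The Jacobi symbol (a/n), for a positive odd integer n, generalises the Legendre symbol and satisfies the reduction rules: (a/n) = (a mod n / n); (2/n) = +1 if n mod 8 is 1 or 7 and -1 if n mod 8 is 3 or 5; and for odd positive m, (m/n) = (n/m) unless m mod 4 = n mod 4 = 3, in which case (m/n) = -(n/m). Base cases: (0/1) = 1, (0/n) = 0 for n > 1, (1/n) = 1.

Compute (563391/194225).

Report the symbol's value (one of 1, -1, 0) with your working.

1

(563391/194225) = (174941/194225)   [reduce mod 194225]
reciprocity: (174941/194225) = +1·(194225/174941) since 174941 mod 4 = 1, 194225 mod 4 = 1; sign now +1
(194225/174941) = (19284/174941)   [reduce mod 174941]
19284 = 2^2·4821; (2/174941) = -1 since 174941 mod 8 = 5, so (19284/174941) = (-1)^2·(4821/174941); sign now +1
reciprocity: (4821/174941) = +1·(174941/4821) since 4821 mod 4 = 1, 174941 mod 4 = 1; sign now +1
(174941/4821) = (1385/4821)   [reduce mod 4821]
reciprocity: (1385/4821) = +1·(4821/1385) since 1385 mod 4 = 1, 4821 mod 4 = 1; sign now +1
(4821/1385) = (666/1385)   [reduce mod 1385]
666 = 2^1·333; (2/1385) = +1 since 1385 mod 8 = 1, so (666/1385) = (+1)^1·(333/1385); sign now +1
reciprocity: (333/1385) = +1·(1385/333) since 333 mod 4 = 1, 1385 mod 4 = 1; sign now +1
(1385/333) = (53/333)   [reduce mod 333]
reciprocity: (53/333) = +1·(333/53) since 53 mod 4 = 1, 333 mod 4 = 1; sign now +1
(333/53) = (15/53)   [reduce mod 53]
reciprocity: (15/53) = +1·(53/15) since 15 mod 4 = 3, 53 mod 4 = 1; sign now +1
(53/15) = (8/15)   [reduce mod 15]
8 = 2^3·1; (2/15) = +1 since 15 mod 8 = 7, so (8/15) = (+1)^3·(1/15); sign now +1
(1/15) = 1; final value = sign = +1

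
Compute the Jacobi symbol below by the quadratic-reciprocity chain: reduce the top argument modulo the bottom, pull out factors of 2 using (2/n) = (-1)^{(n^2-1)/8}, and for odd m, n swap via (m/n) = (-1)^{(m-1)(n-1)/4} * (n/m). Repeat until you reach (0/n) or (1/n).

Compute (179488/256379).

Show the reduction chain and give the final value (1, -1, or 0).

-1

179488 = 2^5·5609; (2/256379) = -1 since 256379 mod 8 = 3, so (179488/256379) = (-1)^5·(5609/256379); sign now -1
reciprocity: (5609/256379) = +1·(256379/5609) since 5609 mod 4 = 1, 256379 mod 4 = 3; sign now -1
(256379/5609) = (3974/5609)   [reduce mod 5609]
3974 = 2^1·1987; (2/5609) = +1 since 5609 mod 8 = 1, so (3974/5609) = (+1)^1·(1987/5609); sign now -1
reciprocity: (1987/5609) = +1·(5609/1987) since 1987 mod 4 = 3, 5609 mod 4 = 1; sign now -1
(5609/1987) = (1635/1987)   [reduce mod 1987]
reciprocity: (1635/1987) = -1·(1987/1635) since 1635 mod 4 = 3, 1987 mod 4 = 3; sign now +1
(1987/1635) = (352/1635)   [reduce mod 1635]
352 = 2^5·11; (2/1635) = -1 since 1635 mod 8 = 3, so (352/1635) = (-1)^5·(11/1635); sign now -1
reciprocity: (11/1635) = -1·(1635/11) since 11 mod 4 = 3, 1635 mod 4 = 3; sign now +1
(1635/11) = (7/11)   [reduce mod 11]
reciprocity: (7/11) = -1·(11/7) since 7 mod 4 = 3, 11 mod 4 = 3; sign now -1
(11/7) = (4/7)   [reduce mod 7]
4 = 2^2·1; (2/7) = +1 since 7 mod 8 = 7, so (4/7) = (+1)^2·(1/7); sign now -1
(1/7) = 1; final value = sign = -1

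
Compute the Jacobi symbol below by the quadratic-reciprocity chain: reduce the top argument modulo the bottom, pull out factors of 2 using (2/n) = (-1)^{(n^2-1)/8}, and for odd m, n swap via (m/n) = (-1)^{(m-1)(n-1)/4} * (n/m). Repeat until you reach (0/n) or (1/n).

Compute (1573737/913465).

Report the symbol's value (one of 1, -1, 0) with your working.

-1

(1573737/913465): 1573737 mod 913465 = 660272, so (1573737/913465) = (660272/913465)
factor out 2^4: 660272 = 2^4·41267; with 913465 mod 8 = 1, (2/913465) = +1; sign now +1; continue with (41267/913465)
flip (41267/913465) -> (913465/41267): both odd, 41267 mod 4 = 3, 913465 mod 4 = 1, so the flip contributes +1; sign now +1
(913465/41267): 913465 mod 41267 = 5591, so (913465/41267) = (5591/41267)
flip (5591/41267) -> (41267/5591): both odd, 5591 mod 4 = 3, 41267 mod 4 = 3, so the flip contributes -1; sign now -1
(41267/5591): 41267 mod 5591 = 2130, so (41267/5591) = (2130/5591)
factor out 2^1: 2130 = 2^1·1065; with 5591 mod 8 = 7, (2/5591) = +1; sign now -1; continue with (1065/5591)
flip (1065/5591) -> (5591/1065): both odd, 1065 mod 4 = 1, 5591 mod 4 = 3, so the flip contributes +1; sign now -1
(5591/1065): 5591 mod 1065 = 266, so (5591/1065) = (266/1065)
factor out 2^1: 266 = 2^1·133; with 1065 mod 8 = 1, (2/1065) = +1; sign now -1; continue with (133/1065)
flip (133/1065) -> (1065/133): both odd, 133 mod 4 = 1, 1065 mod 4 = 1, so the flip contributes +1; sign now -1
(1065/133): 1065 mod 133 = 1, so (1065/133) = (1/133)
reached (1/133) = 1, so the symbol is -1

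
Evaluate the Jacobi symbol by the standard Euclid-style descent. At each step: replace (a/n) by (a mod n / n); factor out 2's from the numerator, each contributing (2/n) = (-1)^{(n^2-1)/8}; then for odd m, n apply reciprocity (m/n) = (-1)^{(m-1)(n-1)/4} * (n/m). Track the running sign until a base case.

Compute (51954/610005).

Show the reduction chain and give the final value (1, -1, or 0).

51954 = 2^1·25977; (2/610005) = -1 since 610005 mod 8 = 5, so (51954/610005) = (-1)^1·(25977/610005); sign now -1
reciprocity: (25977/610005) = +1·(610005/25977) since 25977 mod 4 = 1, 610005 mod 4 = 1; sign now -1
(610005/25977) = (12534/25977)   [reduce mod 25977]
12534 = 2^1·6267; (2/25977) = +1 since 25977 mod 8 = 1, so (12534/25977) = (+1)^1·(6267/25977); sign now -1
reciprocity: (6267/25977) = +1·(25977/6267) since 6267 mod 4 = 3, 25977 mod 4 = 1; sign now -1
(25977/6267) = (909/6267)   [reduce mod 6267]
reciprocity: (909/6267) = +1·(6267/909) since 909 mod 4 = 1, 6267 mod 4 = 3; sign now -1
(6267/909) = (813/909)   [reduce mod 909]
reciprocity: (813/909) = +1·(909/813) since 813 mod 4 = 1, 909 mod 4 = 1; sign now -1
(909/813) = (96/813)   [reduce mod 813]
96 = 2^5·3; (2/813) = -1 since 813 mod 8 = 5, so (96/813) = (-1)^5·(3/813); sign now +1
reciprocity: (3/813) = +1·(813/3) since 3 mod 4 = 3, 813 mod 4 = 1; sign now +1
(813/3) = (0/3)   [reduce mod 3]
(0/3) = 0   [gcd(a, n) > 1]; final value = 0

0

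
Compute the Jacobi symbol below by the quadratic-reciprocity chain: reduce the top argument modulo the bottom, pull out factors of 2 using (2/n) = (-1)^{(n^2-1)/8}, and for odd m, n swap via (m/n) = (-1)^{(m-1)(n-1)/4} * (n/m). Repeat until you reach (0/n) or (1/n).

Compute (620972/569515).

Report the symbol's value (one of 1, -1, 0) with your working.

(620972/569515) = (51457/569515)   [reduce mod 569515]
reciprocity: (51457/569515) = +1·(569515/51457) since 51457 mod 4 = 1, 569515 mod 4 = 3; sign now +1
(569515/51457) = (3488/51457)   [reduce mod 51457]
3488 = 2^5·109; (2/51457) = +1 since 51457 mod 8 = 1, so (3488/51457) = (+1)^5·(109/51457); sign now +1
reciprocity: (109/51457) = +1·(51457/109) since 109 mod 4 = 1, 51457 mod 4 = 1; sign now +1
(51457/109) = (9/109)   [reduce mod 109]
reciprocity: (9/109) = +1·(109/9) since 9 mod 4 = 1, 109 mod 4 = 1; sign now +1
(109/9) = (1/9)   [reduce mod 9]
(1/9) = 1; final value = sign = +1

1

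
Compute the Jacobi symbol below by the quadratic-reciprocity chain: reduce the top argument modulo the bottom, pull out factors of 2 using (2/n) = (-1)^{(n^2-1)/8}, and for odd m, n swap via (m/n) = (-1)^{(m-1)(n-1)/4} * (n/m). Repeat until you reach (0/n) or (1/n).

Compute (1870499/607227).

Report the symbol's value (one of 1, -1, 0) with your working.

(1870499/607227) = (48818/607227)   [reduce mod 607227]
48818 = 2^1·24409; (2/607227) = -1 since 607227 mod 8 = 3, so (48818/607227) = (-1)^1·(24409/607227); sign now -1
reciprocity: (24409/607227) = +1·(607227/24409) since 24409 mod 4 = 1, 607227 mod 4 = 3; sign now -1
(607227/24409) = (21411/24409)   [reduce mod 24409]
reciprocity: (21411/24409) = +1·(24409/21411) since 21411 mod 4 = 3, 24409 mod 4 = 1; sign now -1
(24409/21411) = (2998/21411)   [reduce mod 21411]
2998 = 2^1·1499; (2/21411) = -1 since 21411 mod 8 = 3, so (2998/21411) = (-1)^1·(1499/21411); sign now +1
reciprocity: (1499/21411) = -1·(21411/1499) since 1499 mod 4 = 3, 21411 mod 4 = 3; sign now -1
(21411/1499) = (425/1499)   [reduce mod 1499]
reciprocity: (425/1499) = +1·(1499/425) since 425 mod 4 = 1, 1499 mod 4 = 3; sign now -1
(1499/425) = (224/425)   [reduce mod 425]
224 = 2^5·7; (2/425) = +1 since 425 mod 8 = 1, so (224/425) = (+1)^5·(7/425); sign now -1
reciprocity: (7/425) = +1·(425/7) since 7 mod 4 = 3, 425 mod 4 = 1; sign now -1
(425/7) = (5/7)   [reduce mod 7]
reciprocity: (5/7) = +1·(7/5) since 5 mod 4 = 1, 7 mod 4 = 3; sign now -1
(7/5) = (2/5)   [reduce mod 5]
2 = 2^1·1; (2/5) = -1 since 5 mod 8 = 5, so (2/5) = (-1)^1·(1/5); sign now +1
(1/5) = 1; final value = sign = +1

1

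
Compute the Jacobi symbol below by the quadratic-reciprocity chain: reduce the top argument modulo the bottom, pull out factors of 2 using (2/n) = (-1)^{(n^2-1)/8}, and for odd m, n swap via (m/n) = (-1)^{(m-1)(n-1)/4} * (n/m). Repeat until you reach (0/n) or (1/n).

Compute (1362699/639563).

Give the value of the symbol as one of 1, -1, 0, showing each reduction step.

1

(1362699/639563) = (83573/639563)   [reduce mod 639563]
reciprocity: (83573/639563) = +1·(639563/83573) since 83573 mod 4 = 1, 639563 mod 4 = 3; sign now +1
(639563/83573) = (54552/83573)   [reduce mod 83573]
54552 = 2^3·6819; (2/83573) = -1 since 83573 mod 8 = 5, so (54552/83573) = (-1)^3·(6819/83573); sign now -1
reciprocity: (6819/83573) = +1·(83573/6819) since 6819 mod 4 = 3, 83573 mod 4 = 1; sign now -1
(83573/6819) = (1745/6819)   [reduce mod 6819]
reciprocity: (1745/6819) = +1·(6819/1745) since 1745 mod 4 = 1, 6819 mod 4 = 3; sign now -1
(6819/1745) = (1584/1745)   [reduce mod 1745]
1584 = 2^4·99; (2/1745) = +1 since 1745 mod 8 = 1, so (1584/1745) = (+1)^4·(99/1745); sign now -1
reciprocity: (99/1745) = +1·(1745/99) since 99 mod 4 = 3, 1745 mod 4 = 1; sign now -1
(1745/99) = (62/99)   [reduce mod 99]
62 = 2^1·31; (2/99) = -1 since 99 mod 8 = 3, so (62/99) = (-1)^1·(31/99); sign now +1
reciprocity: (31/99) = -1·(99/31) since 31 mod 4 = 3, 99 mod 4 = 3; sign now -1
(99/31) = (6/31)   [reduce mod 31]
6 = 2^1·3; (2/31) = +1 since 31 mod 8 = 7, so (6/31) = (+1)^1·(3/31); sign now -1
reciprocity: (3/31) = -1·(31/3) since 3 mod 4 = 3, 31 mod 4 = 3; sign now +1
(31/3) = (1/3)   [reduce mod 3]
(1/3) = 1; final value = sign = +1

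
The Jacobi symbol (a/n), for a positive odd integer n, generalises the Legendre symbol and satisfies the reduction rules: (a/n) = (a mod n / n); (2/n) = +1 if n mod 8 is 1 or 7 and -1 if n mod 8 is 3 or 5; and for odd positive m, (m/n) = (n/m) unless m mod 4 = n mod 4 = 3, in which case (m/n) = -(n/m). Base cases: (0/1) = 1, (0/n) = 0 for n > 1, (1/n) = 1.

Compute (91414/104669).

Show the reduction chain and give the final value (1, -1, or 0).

1

factor out 2^1: 91414 = 2^1·45707; with 104669 mod 8 = 5, (2/104669) = -1; sign now -1; continue with (45707/104669)
flip (45707/104669) -> (104669/45707): both odd, 45707 mod 4 = 3, 104669 mod 4 = 1, so the flip contributes +1; sign now -1
(104669/45707): 104669 mod 45707 = 13255, so (104669/45707) = (13255/45707)
flip (13255/45707) -> (45707/13255): both odd, 13255 mod 4 = 3, 45707 mod 4 = 3, so the flip contributes -1; sign now +1
(45707/13255): 45707 mod 13255 = 5942, so (45707/13255) = (5942/13255)
factor out 2^1: 5942 = 2^1·2971; with 13255 mod 8 = 7, (2/13255) = +1; sign now +1; continue with (2971/13255)
flip (2971/13255) -> (13255/2971): both odd, 2971 mod 4 = 3, 13255 mod 4 = 3, so the flip contributes -1; sign now -1
(13255/2971): 13255 mod 2971 = 1371, so (13255/2971) = (1371/2971)
flip (1371/2971) -> (2971/1371): both odd, 1371 mod 4 = 3, 2971 mod 4 = 3, so the flip contributes -1; sign now +1
(2971/1371): 2971 mod 1371 = 229, so (2971/1371) = (229/1371)
flip (229/1371) -> (1371/229): both odd, 229 mod 4 = 1, 1371 mod 4 = 3, so the flip contributes +1; sign now +1
(1371/229): 1371 mod 229 = 226, so (1371/229) = (226/229)
factor out 2^1: 226 = 2^1·113; with 229 mod 8 = 5, (2/229) = -1; sign now -1; continue with (113/229)
flip (113/229) -> (229/113): both odd, 113 mod 4 = 1, 229 mod 4 = 1, so the flip contributes +1; sign now -1
(229/113): 229 mod 113 = 3, so (229/113) = (3/113)
flip (3/113) -> (113/3): both odd, 3 mod 4 = 3, 113 mod 4 = 1, so the flip contributes +1; sign now -1
(113/3): 113 mod 3 = 2, so (113/3) = (2/3)
factor out 2^1: 2 = 2^1·1; with 3 mod 8 = 3, (2/3) = -1; sign now +1; continue with (1/3)
reached (1/3) = 1, so the symbol is +1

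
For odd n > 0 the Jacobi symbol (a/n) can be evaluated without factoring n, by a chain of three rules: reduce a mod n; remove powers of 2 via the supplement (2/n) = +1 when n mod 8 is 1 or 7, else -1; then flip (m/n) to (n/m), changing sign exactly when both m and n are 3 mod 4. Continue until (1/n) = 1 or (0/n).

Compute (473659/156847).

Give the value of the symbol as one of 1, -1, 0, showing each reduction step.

(473659/156847): 473659 mod 156847 = 3118, so (473659/156847) = (3118/156847)
factor out 2^1: 3118 = 2^1·1559; with 156847 mod 8 = 7, (2/156847) = +1; sign now +1; continue with (1559/156847)
flip (1559/156847) -> (156847/1559): both odd, 1559 mod 4 = 3, 156847 mod 4 = 3, so the flip contributes -1; sign now -1
(156847/1559): 156847 mod 1559 = 947, so (156847/1559) = (947/1559)
flip (947/1559) -> (1559/947): both odd, 947 mod 4 = 3, 1559 mod 4 = 3, so the flip contributes -1; sign now +1
(1559/947): 1559 mod 947 = 612, so (1559/947) = (612/947)
factor out 2^2: 612 = 2^2·153; with 947 mod 8 = 3, (2/947) = -1; sign now +1; continue with (153/947)
flip (153/947) -> (947/153): both odd, 153 mod 4 = 1, 947 mod 4 = 3, so the flip contributes +1; sign now +1
(947/153): 947 mod 153 = 29, so (947/153) = (29/153)
flip (29/153) -> (153/29): both odd, 29 mod 4 = 1, 153 mod 4 = 1, so the flip contributes +1; sign now +1
(153/29): 153 mod 29 = 8, so (153/29) = (8/29)
factor out 2^3: 8 = 2^3·1; with 29 mod 8 = 5, (2/29) = -1; sign now -1; continue with (1/29)
reached (1/29) = 1, so the symbol is -1

-1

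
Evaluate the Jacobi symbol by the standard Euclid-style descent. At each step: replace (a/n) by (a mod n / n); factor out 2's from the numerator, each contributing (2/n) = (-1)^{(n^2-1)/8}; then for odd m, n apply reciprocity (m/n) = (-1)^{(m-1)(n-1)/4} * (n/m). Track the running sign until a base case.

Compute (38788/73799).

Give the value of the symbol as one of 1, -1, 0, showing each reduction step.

factor out 2^2: 38788 = 2^2·9697; with 73799 mod 8 = 7, (2/73799) = +1; sign now +1; continue with (9697/73799)
flip (9697/73799) -> (73799/9697): both odd, 9697 mod 4 = 1, 73799 mod 4 = 3, so the flip contributes +1; sign now +1
(73799/9697): 73799 mod 9697 = 5920, so (73799/9697) = (5920/9697)
factor out 2^5: 5920 = 2^5·185; with 9697 mod 8 = 1, (2/9697) = +1; sign now +1; continue with (185/9697)
flip (185/9697) -> (9697/185): both odd, 185 mod 4 = 1, 9697 mod 4 = 1, so the flip contributes +1; sign now +1
(9697/185): 9697 mod 185 = 77, so (9697/185) = (77/185)
flip (77/185) -> (185/77): both odd, 77 mod 4 = 1, 185 mod 4 = 1, so the flip contributes +1; sign now +1
(185/77): 185 mod 77 = 31, so (185/77) = (31/77)
flip (31/77) -> (77/31): both odd, 31 mod 4 = 3, 77 mod 4 = 1, so the flip contributes +1; sign now +1
(77/31): 77 mod 31 = 15, so (77/31) = (15/31)
flip (15/31) -> (31/15): both odd, 15 mod 4 = 3, 31 mod 4 = 3, so the flip contributes -1; sign now -1
(31/15): 31 mod 15 = 1, so (31/15) = (1/15)
reached (1/15) = 1, so the symbol is -1

-1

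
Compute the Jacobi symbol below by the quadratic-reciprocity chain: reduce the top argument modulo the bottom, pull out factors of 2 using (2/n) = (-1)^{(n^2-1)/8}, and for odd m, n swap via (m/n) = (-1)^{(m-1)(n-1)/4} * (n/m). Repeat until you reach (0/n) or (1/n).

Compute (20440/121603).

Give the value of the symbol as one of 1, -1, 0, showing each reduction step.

-1

20440 = 2^3·2555; (2/121603) = -1 since 121603 mod 8 = 3, so (20440/121603) = (-1)^3·(2555/121603); sign now -1
reciprocity: (2555/121603) = -1·(121603/2555) since 2555 mod 4 = 3, 121603 mod 4 = 3; sign now +1
(121603/2555) = (1518/2555)   [reduce mod 2555]
1518 = 2^1·759; (2/2555) = -1 since 2555 mod 8 = 3, so (1518/2555) = (-1)^1·(759/2555); sign now -1
reciprocity: (759/2555) = -1·(2555/759) since 759 mod 4 = 3, 2555 mod 4 = 3; sign now +1
(2555/759) = (278/759)   [reduce mod 759]
278 = 2^1·139; (2/759) = +1 since 759 mod 8 = 7, so (278/759) = (+1)^1·(139/759); sign now +1
reciprocity: (139/759) = -1·(759/139) since 139 mod 4 = 3, 759 mod 4 = 3; sign now -1
(759/139) = (64/139)   [reduce mod 139]
64 = 2^6·1; (2/139) = -1 since 139 mod 8 = 3, so (64/139) = (-1)^6·(1/139); sign now -1
(1/139) = 1; final value = sign = -1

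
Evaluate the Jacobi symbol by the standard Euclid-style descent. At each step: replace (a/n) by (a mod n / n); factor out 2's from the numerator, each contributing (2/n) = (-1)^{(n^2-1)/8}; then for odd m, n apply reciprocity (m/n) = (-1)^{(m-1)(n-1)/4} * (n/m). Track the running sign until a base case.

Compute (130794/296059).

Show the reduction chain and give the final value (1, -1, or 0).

-1

130794 = 2^1·65397; (2/296059) = -1 since 296059 mod 8 = 3, so (130794/296059) = (-1)^1·(65397/296059); sign now -1
reciprocity: (65397/296059) = +1·(296059/65397) since 65397 mod 4 = 1, 296059 mod 4 = 3; sign now -1
(296059/65397) = (34471/65397)   [reduce mod 65397]
reciprocity: (34471/65397) = +1·(65397/34471) since 34471 mod 4 = 3, 65397 mod 4 = 1; sign now -1
(65397/34471) = (30926/34471)   [reduce mod 34471]
30926 = 2^1·15463; (2/34471) = +1 since 34471 mod 8 = 7, so (30926/34471) = (+1)^1·(15463/34471); sign now -1
reciprocity: (15463/34471) = -1·(34471/15463) since 15463 mod 4 = 3, 34471 mod 4 = 3; sign now +1
(34471/15463) = (3545/15463)   [reduce mod 15463]
reciprocity: (3545/15463) = +1·(15463/3545) since 3545 mod 4 = 1, 15463 mod 4 = 3; sign now +1
(15463/3545) = (1283/3545)   [reduce mod 3545]
reciprocity: (1283/3545) = +1·(3545/1283) since 1283 mod 4 = 3, 3545 mod 4 = 1; sign now +1
(3545/1283) = (979/1283)   [reduce mod 1283]
reciprocity: (979/1283) = -1·(1283/979) since 979 mod 4 = 3, 1283 mod 4 = 3; sign now -1
(1283/979) = (304/979)   [reduce mod 979]
304 = 2^4·19; (2/979) = -1 since 979 mod 8 = 3, so (304/979) = (-1)^4·(19/979); sign now -1
reciprocity: (19/979) = -1·(979/19) since 19 mod 4 = 3, 979 mod 4 = 3; sign now +1
(979/19) = (10/19)   [reduce mod 19]
10 = 2^1·5; (2/19) = -1 since 19 mod 8 = 3, so (10/19) = (-1)^1·(5/19); sign now -1
reciprocity: (5/19) = +1·(19/5) since 5 mod 4 = 1, 19 mod 4 = 3; sign now -1
(19/5) = (4/5)   [reduce mod 5]
4 = 2^2·1; (2/5) = -1 since 5 mod 8 = 5, so (4/5) = (-1)^2·(1/5); sign now -1
(1/5) = 1; final value = sign = -1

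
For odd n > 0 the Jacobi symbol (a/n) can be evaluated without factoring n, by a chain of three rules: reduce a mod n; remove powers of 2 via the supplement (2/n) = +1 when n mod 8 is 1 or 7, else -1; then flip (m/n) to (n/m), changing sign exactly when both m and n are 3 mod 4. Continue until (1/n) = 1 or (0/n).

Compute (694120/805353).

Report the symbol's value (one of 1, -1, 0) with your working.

factor out 2^3: 694120 = 2^3·86765; with 805353 mod 8 = 1, (2/805353) = +1; sign now +1; continue with (86765/805353)
flip (86765/805353) -> (805353/86765): both odd, 86765 mod 4 = 1, 805353 mod 4 = 1, so the flip contributes +1; sign now +1
(805353/86765): 805353 mod 86765 = 24468, so (805353/86765) = (24468/86765)
factor out 2^2: 24468 = 2^2·6117; with 86765 mod 8 = 5, (2/86765) = -1; sign now +1; continue with (6117/86765)
flip (6117/86765) -> (86765/6117): both odd, 6117 mod 4 = 1, 86765 mod 4 = 1, so the flip contributes +1; sign now +1
(86765/6117): 86765 mod 6117 = 1127, so (86765/6117) = (1127/6117)
flip (1127/6117) -> (6117/1127): both odd, 1127 mod 4 = 3, 6117 mod 4 = 1, so the flip contributes +1; sign now +1
(6117/1127): 6117 mod 1127 = 482, so (6117/1127) = (482/1127)
factor out 2^1: 482 = 2^1·241; with 1127 mod 8 = 7, (2/1127) = +1; sign now +1; continue with (241/1127)
flip (241/1127) -> (1127/241): both odd, 241 mod 4 = 1, 1127 mod 4 = 3, so the flip contributes +1; sign now +1
(1127/241): 1127 mod 241 = 163, so (1127/241) = (163/241)
flip (163/241) -> (241/163): both odd, 163 mod 4 = 3, 241 mod 4 = 1, so the flip contributes +1; sign now +1
(241/163): 241 mod 163 = 78, so (241/163) = (78/163)
factor out 2^1: 78 = 2^1·39; with 163 mod 8 = 3, (2/163) = -1; sign now -1; continue with (39/163)
flip (39/163) -> (163/39): both odd, 39 mod 4 = 3, 163 mod 4 = 3, so the flip contributes -1; sign now +1
(163/39): 163 mod 39 = 7, so (163/39) = (7/39)
flip (7/39) -> (39/7): both odd, 7 mod 4 = 3, 39 mod 4 = 3, so the flip contributes -1; sign now -1
(39/7): 39 mod 7 = 4, so (39/7) = (4/7)
factor out 2^2: 4 = 2^2·1; with 7 mod 8 = 7, (2/7) = +1; sign now -1; continue with (1/7)
reached (1/7) = 1, so the symbol is -1

-1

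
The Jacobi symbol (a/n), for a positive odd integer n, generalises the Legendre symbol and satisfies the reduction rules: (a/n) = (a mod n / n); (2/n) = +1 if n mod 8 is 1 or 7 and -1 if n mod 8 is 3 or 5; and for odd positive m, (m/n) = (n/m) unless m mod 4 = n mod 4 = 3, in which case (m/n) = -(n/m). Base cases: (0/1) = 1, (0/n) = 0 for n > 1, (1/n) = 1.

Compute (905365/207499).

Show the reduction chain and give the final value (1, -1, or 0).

-1

(905365/207499) = (75369/207499)   [reduce mod 207499]
reciprocity: (75369/207499) = +1·(207499/75369) since 75369 mod 4 = 1, 207499 mod 4 = 3; sign now +1
(207499/75369) = (56761/75369)   [reduce mod 75369]
reciprocity: (56761/75369) = +1·(75369/56761) since 56761 mod 4 = 1, 75369 mod 4 = 1; sign now +1
(75369/56761) = (18608/56761)   [reduce mod 56761]
18608 = 2^4·1163; (2/56761) = +1 since 56761 mod 8 = 1, so (18608/56761) = (+1)^4·(1163/56761); sign now +1
reciprocity: (1163/56761) = +1·(56761/1163) since 1163 mod 4 = 3, 56761 mod 4 = 1; sign now +1
(56761/1163) = (937/1163)   [reduce mod 1163]
reciprocity: (937/1163) = +1·(1163/937) since 937 mod 4 = 1, 1163 mod 4 = 3; sign now +1
(1163/937) = (226/937)   [reduce mod 937]
226 = 2^1·113; (2/937) = +1 since 937 mod 8 = 1, so (226/937) = (+1)^1·(113/937); sign now +1
reciprocity: (113/937) = +1·(937/113) since 113 mod 4 = 1, 937 mod 4 = 1; sign now +1
(937/113) = (33/113)   [reduce mod 113]
reciprocity: (33/113) = +1·(113/33) since 33 mod 4 = 1, 113 mod 4 = 1; sign now +1
(113/33) = (14/33)   [reduce mod 33]
14 = 2^1·7; (2/33) = +1 since 33 mod 8 = 1, so (14/33) = (+1)^1·(7/33); sign now +1
reciprocity: (7/33) = +1·(33/7) since 7 mod 4 = 3, 33 mod 4 = 1; sign now +1
(33/7) = (5/7)   [reduce mod 7]
reciprocity: (5/7) = +1·(7/5) since 5 mod 4 = 1, 7 mod 4 = 3; sign now +1
(7/5) = (2/5)   [reduce mod 5]
2 = 2^1·1; (2/5) = -1 since 5 mod 8 = 5, so (2/5) = (-1)^1·(1/5); sign now -1
(1/5) = 1; final value = sign = -1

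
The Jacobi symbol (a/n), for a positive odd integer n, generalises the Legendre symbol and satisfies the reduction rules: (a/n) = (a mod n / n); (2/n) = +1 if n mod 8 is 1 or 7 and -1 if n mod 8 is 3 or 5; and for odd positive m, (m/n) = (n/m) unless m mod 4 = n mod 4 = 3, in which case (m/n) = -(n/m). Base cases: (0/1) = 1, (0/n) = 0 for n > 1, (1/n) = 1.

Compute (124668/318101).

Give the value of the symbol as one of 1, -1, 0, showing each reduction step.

-1

124668 = 2^2·31167; (2/318101) = -1 since 318101 mod 8 = 5, so (124668/318101) = (-1)^2·(31167/318101); sign now +1
reciprocity: (31167/318101) = +1·(318101/31167) since 31167 mod 4 = 3, 318101 mod 4 = 1; sign now +1
(318101/31167) = (6431/31167)   [reduce mod 31167]
reciprocity: (6431/31167) = -1·(31167/6431) since 6431 mod 4 = 3, 31167 mod 4 = 3; sign now -1
(31167/6431) = (5443/6431)   [reduce mod 6431]
reciprocity: (5443/6431) = -1·(6431/5443) since 5443 mod 4 = 3, 6431 mod 4 = 3; sign now +1
(6431/5443) = (988/5443)   [reduce mod 5443]
988 = 2^2·247; (2/5443) = -1 since 5443 mod 8 = 3, so (988/5443) = (-1)^2·(247/5443); sign now +1
reciprocity: (247/5443) = -1·(5443/247) since 247 mod 4 = 3, 5443 mod 4 = 3; sign now -1
(5443/247) = (9/247)   [reduce mod 247]
reciprocity: (9/247) = +1·(247/9) since 9 mod 4 = 1, 247 mod 4 = 3; sign now -1
(247/9) = (4/9)   [reduce mod 9]
4 = 2^2·1; (2/9) = +1 since 9 mod 8 = 1, so (4/9) = (+1)^2·(1/9); sign now -1
(1/9) = 1; final value = sign = -1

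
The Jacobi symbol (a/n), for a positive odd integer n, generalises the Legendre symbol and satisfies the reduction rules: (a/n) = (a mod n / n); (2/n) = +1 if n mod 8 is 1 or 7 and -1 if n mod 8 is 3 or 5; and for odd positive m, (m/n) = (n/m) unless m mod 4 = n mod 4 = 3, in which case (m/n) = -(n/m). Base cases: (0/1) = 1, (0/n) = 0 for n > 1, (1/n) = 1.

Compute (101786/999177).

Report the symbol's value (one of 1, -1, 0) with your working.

1

101786 = 2^1·50893; (2/999177) = +1 since 999177 mod 8 = 1, so (101786/999177) = (+1)^1·(50893/999177); sign now +1
reciprocity: (50893/999177) = +1·(999177/50893) since 50893 mod 4 = 1, 999177 mod 4 = 1; sign now +1
(999177/50893) = (32210/50893)   [reduce mod 50893]
32210 = 2^1·16105; (2/50893) = -1 since 50893 mod 8 = 5, so (32210/50893) = (-1)^1·(16105/50893); sign now -1
reciprocity: (16105/50893) = +1·(50893/16105) since 16105 mod 4 = 1, 50893 mod 4 = 1; sign now -1
(50893/16105) = (2578/16105)   [reduce mod 16105]
2578 = 2^1·1289; (2/16105) = +1 since 16105 mod 8 = 1, so (2578/16105) = (+1)^1·(1289/16105); sign now -1
reciprocity: (1289/16105) = +1·(16105/1289) since 1289 mod 4 = 1, 16105 mod 4 = 1; sign now -1
(16105/1289) = (637/1289)   [reduce mod 1289]
reciprocity: (637/1289) = +1·(1289/637) since 637 mod 4 = 1, 1289 mod 4 = 1; sign now -1
(1289/637) = (15/637)   [reduce mod 637]
reciprocity: (15/637) = +1·(637/15) since 15 mod 4 = 3, 637 mod 4 = 1; sign now -1
(637/15) = (7/15)   [reduce mod 15]
reciprocity: (7/15) = -1·(15/7) since 7 mod 4 = 3, 15 mod 4 = 3; sign now +1
(15/7) = (1/7)   [reduce mod 7]
(1/7) = 1; final value = sign = +1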